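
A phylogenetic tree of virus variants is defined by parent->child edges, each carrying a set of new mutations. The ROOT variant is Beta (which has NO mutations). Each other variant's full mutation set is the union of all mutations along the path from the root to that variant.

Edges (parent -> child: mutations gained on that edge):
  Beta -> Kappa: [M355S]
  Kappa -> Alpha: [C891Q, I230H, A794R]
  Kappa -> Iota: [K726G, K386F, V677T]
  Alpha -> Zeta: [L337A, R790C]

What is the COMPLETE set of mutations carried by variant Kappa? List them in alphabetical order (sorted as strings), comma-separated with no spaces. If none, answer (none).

At Beta: gained [] -> total []
At Kappa: gained ['M355S'] -> total ['M355S']

Answer: M355S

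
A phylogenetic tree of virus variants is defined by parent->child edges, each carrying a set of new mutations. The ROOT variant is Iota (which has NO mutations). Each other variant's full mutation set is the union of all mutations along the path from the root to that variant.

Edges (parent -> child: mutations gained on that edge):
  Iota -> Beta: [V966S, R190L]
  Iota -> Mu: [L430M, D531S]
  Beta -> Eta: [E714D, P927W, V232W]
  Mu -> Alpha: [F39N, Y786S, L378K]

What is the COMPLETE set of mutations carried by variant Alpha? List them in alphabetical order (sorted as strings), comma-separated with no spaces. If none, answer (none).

At Iota: gained [] -> total []
At Mu: gained ['L430M', 'D531S'] -> total ['D531S', 'L430M']
At Alpha: gained ['F39N', 'Y786S', 'L378K'] -> total ['D531S', 'F39N', 'L378K', 'L430M', 'Y786S']

Answer: D531S,F39N,L378K,L430M,Y786S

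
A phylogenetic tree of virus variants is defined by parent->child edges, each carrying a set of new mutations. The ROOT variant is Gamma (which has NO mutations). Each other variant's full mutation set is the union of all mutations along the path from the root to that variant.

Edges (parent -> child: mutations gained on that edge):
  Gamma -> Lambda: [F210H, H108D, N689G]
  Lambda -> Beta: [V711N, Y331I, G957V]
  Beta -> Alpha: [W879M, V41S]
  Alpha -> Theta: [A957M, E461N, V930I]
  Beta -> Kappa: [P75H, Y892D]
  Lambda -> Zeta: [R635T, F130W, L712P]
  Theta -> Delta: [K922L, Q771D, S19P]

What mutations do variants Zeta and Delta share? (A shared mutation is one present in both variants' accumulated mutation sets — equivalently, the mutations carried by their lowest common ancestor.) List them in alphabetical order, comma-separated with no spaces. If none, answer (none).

Accumulating mutations along path to Zeta:
  At Gamma: gained [] -> total []
  At Lambda: gained ['F210H', 'H108D', 'N689G'] -> total ['F210H', 'H108D', 'N689G']
  At Zeta: gained ['R635T', 'F130W', 'L712P'] -> total ['F130W', 'F210H', 'H108D', 'L712P', 'N689G', 'R635T']
Mutations(Zeta) = ['F130W', 'F210H', 'H108D', 'L712P', 'N689G', 'R635T']
Accumulating mutations along path to Delta:
  At Gamma: gained [] -> total []
  At Lambda: gained ['F210H', 'H108D', 'N689G'] -> total ['F210H', 'H108D', 'N689G']
  At Beta: gained ['V711N', 'Y331I', 'G957V'] -> total ['F210H', 'G957V', 'H108D', 'N689G', 'V711N', 'Y331I']
  At Alpha: gained ['W879M', 'V41S'] -> total ['F210H', 'G957V', 'H108D', 'N689G', 'V41S', 'V711N', 'W879M', 'Y331I']
  At Theta: gained ['A957M', 'E461N', 'V930I'] -> total ['A957M', 'E461N', 'F210H', 'G957V', 'H108D', 'N689G', 'V41S', 'V711N', 'V930I', 'W879M', 'Y331I']
  At Delta: gained ['K922L', 'Q771D', 'S19P'] -> total ['A957M', 'E461N', 'F210H', 'G957V', 'H108D', 'K922L', 'N689G', 'Q771D', 'S19P', 'V41S', 'V711N', 'V930I', 'W879M', 'Y331I']
Mutations(Delta) = ['A957M', 'E461N', 'F210H', 'G957V', 'H108D', 'K922L', 'N689G', 'Q771D', 'S19P', 'V41S', 'V711N', 'V930I', 'W879M', 'Y331I']
Intersection: ['F130W', 'F210H', 'H108D', 'L712P', 'N689G', 'R635T'] ∩ ['A957M', 'E461N', 'F210H', 'G957V', 'H108D', 'K922L', 'N689G', 'Q771D', 'S19P', 'V41S', 'V711N', 'V930I', 'W879M', 'Y331I'] = ['F210H', 'H108D', 'N689G']

Answer: F210H,H108D,N689G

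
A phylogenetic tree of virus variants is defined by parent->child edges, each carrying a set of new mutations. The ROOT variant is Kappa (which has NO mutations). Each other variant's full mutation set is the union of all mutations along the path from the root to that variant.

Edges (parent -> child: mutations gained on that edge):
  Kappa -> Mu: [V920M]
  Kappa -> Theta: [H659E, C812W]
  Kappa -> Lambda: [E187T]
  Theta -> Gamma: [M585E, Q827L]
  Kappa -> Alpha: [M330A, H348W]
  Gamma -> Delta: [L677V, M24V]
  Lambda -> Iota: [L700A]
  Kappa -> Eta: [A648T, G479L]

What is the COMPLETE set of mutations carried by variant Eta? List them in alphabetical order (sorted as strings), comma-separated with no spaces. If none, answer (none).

Answer: A648T,G479L

Derivation:
At Kappa: gained [] -> total []
At Eta: gained ['A648T', 'G479L'] -> total ['A648T', 'G479L']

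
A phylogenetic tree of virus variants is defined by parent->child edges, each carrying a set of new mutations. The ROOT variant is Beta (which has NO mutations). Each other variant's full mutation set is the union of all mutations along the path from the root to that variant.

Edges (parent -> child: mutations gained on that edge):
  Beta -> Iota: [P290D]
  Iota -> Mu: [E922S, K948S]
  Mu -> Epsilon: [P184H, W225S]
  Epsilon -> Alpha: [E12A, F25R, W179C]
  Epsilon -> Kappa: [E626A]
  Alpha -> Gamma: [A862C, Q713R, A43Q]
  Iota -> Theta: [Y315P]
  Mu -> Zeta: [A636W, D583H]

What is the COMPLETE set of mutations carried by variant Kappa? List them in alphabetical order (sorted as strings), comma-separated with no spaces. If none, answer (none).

Answer: E626A,E922S,K948S,P184H,P290D,W225S

Derivation:
At Beta: gained [] -> total []
At Iota: gained ['P290D'] -> total ['P290D']
At Mu: gained ['E922S', 'K948S'] -> total ['E922S', 'K948S', 'P290D']
At Epsilon: gained ['P184H', 'W225S'] -> total ['E922S', 'K948S', 'P184H', 'P290D', 'W225S']
At Kappa: gained ['E626A'] -> total ['E626A', 'E922S', 'K948S', 'P184H', 'P290D', 'W225S']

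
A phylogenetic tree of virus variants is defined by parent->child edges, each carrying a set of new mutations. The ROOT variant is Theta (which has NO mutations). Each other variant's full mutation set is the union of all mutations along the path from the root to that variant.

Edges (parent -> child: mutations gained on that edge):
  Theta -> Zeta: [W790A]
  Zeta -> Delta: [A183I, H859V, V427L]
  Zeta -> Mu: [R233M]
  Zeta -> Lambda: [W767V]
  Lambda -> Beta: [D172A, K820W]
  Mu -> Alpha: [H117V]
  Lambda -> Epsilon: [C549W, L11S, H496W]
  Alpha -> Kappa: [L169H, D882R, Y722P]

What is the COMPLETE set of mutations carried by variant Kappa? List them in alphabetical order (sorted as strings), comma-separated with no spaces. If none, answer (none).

At Theta: gained [] -> total []
At Zeta: gained ['W790A'] -> total ['W790A']
At Mu: gained ['R233M'] -> total ['R233M', 'W790A']
At Alpha: gained ['H117V'] -> total ['H117V', 'R233M', 'W790A']
At Kappa: gained ['L169H', 'D882R', 'Y722P'] -> total ['D882R', 'H117V', 'L169H', 'R233M', 'W790A', 'Y722P']

Answer: D882R,H117V,L169H,R233M,W790A,Y722P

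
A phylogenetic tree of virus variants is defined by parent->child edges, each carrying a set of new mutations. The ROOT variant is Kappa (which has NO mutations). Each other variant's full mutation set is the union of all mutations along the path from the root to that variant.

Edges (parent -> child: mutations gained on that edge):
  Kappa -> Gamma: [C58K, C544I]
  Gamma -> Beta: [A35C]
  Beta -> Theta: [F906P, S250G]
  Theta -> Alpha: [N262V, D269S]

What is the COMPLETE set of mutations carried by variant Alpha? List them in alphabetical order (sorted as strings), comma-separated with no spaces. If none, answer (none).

Answer: A35C,C544I,C58K,D269S,F906P,N262V,S250G

Derivation:
At Kappa: gained [] -> total []
At Gamma: gained ['C58K', 'C544I'] -> total ['C544I', 'C58K']
At Beta: gained ['A35C'] -> total ['A35C', 'C544I', 'C58K']
At Theta: gained ['F906P', 'S250G'] -> total ['A35C', 'C544I', 'C58K', 'F906P', 'S250G']
At Alpha: gained ['N262V', 'D269S'] -> total ['A35C', 'C544I', 'C58K', 'D269S', 'F906P', 'N262V', 'S250G']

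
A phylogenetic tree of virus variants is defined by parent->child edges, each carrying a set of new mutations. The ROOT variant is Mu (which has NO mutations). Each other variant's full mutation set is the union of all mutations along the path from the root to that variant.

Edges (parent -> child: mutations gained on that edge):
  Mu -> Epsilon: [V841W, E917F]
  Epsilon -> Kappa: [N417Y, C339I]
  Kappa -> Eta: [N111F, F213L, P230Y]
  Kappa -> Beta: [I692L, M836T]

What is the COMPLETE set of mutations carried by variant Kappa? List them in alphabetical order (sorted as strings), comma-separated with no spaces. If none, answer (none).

Answer: C339I,E917F,N417Y,V841W

Derivation:
At Mu: gained [] -> total []
At Epsilon: gained ['V841W', 'E917F'] -> total ['E917F', 'V841W']
At Kappa: gained ['N417Y', 'C339I'] -> total ['C339I', 'E917F', 'N417Y', 'V841W']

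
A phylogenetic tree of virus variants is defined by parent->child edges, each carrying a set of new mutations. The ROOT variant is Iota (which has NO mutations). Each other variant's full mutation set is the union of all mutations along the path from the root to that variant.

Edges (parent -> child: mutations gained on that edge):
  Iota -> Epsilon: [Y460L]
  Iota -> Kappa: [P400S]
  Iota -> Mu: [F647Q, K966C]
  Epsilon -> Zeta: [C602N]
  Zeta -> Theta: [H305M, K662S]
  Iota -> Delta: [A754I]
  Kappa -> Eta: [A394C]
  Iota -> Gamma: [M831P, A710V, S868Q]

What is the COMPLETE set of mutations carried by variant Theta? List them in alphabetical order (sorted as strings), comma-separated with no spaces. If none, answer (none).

At Iota: gained [] -> total []
At Epsilon: gained ['Y460L'] -> total ['Y460L']
At Zeta: gained ['C602N'] -> total ['C602N', 'Y460L']
At Theta: gained ['H305M', 'K662S'] -> total ['C602N', 'H305M', 'K662S', 'Y460L']

Answer: C602N,H305M,K662S,Y460L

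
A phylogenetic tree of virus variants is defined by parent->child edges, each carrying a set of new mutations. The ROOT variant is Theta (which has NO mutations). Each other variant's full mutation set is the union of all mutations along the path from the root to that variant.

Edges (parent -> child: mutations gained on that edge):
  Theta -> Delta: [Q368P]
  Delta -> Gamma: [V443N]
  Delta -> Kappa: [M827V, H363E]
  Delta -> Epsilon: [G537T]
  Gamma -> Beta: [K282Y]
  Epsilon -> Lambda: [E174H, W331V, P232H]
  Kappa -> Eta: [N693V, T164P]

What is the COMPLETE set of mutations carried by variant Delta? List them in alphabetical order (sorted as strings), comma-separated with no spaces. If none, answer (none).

Answer: Q368P

Derivation:
At Theta: gained [] -> total []
At Delta: gained ['Q368P'] -> total ['Q368P']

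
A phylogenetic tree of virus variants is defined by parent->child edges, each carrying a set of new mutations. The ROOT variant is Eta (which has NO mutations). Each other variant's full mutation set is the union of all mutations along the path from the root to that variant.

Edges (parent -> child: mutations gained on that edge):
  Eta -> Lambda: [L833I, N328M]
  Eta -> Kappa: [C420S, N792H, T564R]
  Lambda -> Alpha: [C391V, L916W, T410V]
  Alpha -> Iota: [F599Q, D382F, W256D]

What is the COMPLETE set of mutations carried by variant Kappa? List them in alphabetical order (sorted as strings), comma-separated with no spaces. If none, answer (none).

At Eta: gained [] -> total []
At Kappa: gained ['C420S', 'N792H', 'T564R'] -> total ['C420S', 'N792H', 'T564R']

Answer: C420S,N792H,T564R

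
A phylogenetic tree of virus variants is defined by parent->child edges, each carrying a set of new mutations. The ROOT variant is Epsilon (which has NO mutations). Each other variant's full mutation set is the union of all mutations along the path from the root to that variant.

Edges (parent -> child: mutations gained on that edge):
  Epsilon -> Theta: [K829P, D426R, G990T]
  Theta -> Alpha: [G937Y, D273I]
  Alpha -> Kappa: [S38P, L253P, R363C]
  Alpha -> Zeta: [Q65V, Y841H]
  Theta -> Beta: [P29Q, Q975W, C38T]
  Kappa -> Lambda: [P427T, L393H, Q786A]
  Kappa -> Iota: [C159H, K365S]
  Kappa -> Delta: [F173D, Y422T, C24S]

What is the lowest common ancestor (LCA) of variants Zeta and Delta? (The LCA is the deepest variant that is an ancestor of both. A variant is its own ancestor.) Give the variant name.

Answer: Alpha

Derivation:
Path from root to Zeta: Epsilon -> Theta -> Alpha -> Zeta
  ancestors of Zeta: {Epsilon, Theta, Alpha, Zeta}
Path from root to Delta: Epsilon -> Theta -> Alpha -> Kappa -> Delta
  ancestors of Delta: {Epsilon, Theta, Alpha, Kappa, Delta}
Common ancestors: {Epsilon, Theta, Alpha}
Walk up from Delta: Delta (not in ancestors of Zeta), Kappa (not in ancestors of Zeta), Alpha (in ancestors of Zeta), Theta (in ancestors of Zeta), Epsilon (in ancestors of Zeta)
Deepest common ancestor (LCA) = Alpha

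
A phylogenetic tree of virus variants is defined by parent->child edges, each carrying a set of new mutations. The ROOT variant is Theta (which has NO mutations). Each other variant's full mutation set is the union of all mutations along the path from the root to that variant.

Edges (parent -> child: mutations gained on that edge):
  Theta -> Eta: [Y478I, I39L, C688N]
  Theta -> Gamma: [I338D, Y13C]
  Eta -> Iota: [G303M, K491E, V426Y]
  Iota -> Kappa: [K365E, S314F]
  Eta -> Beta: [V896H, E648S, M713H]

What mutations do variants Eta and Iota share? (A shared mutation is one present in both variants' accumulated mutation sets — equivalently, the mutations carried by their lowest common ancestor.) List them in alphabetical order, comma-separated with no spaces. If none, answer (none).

Answer: C688N,I39L,Y478I

Derivation:
Accumulating mutations along path to Eta:
  At Theta: gained [] -> total []
  At Eta: gained ['Y478I', 'I39L', 'C688N'] -> total ['C688N', 'I39L', 'Y478I']
Mutations(Eta) = ['C688N', 'I39L', 'Y478I']
Accumulating mutations along path to Iota:
  At Theta: gained [] -> total []
  At Eta: gained ['Y478I', 'I39L', 'C688N'] -> total ['C688N', 'I39L', 'Y478I']
  At Iota: gained ['G303M', 'K491E', 'V426Y'] -> total ['C688N', 'G303M', 'I39L', 'K491E', 'V426Y', 'Y478I']
Mutations(Iota) = ['C688N', 'G303M', 'I39L', 'K491E', 'V426Y', 'Y478I']
Intersection: ['C688N', 'I39L', 'Y478I'] ∩ ['C688N', 'G303M', 'I39L', 'K491E', 'V426Y', 'Y478I'] = ['C688N', 'I39L', 'Y478I']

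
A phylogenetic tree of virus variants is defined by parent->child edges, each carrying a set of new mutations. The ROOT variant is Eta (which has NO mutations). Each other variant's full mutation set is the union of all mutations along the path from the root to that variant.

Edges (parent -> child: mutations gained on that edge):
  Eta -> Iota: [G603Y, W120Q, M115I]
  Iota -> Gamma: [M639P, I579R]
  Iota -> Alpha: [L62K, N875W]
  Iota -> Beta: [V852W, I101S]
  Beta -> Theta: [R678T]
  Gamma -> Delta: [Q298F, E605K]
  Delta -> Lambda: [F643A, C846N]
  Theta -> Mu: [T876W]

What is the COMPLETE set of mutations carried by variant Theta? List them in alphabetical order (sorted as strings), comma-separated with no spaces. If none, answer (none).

Answer: G603Y,I101S,M115I,R678T,V852W,W120Q

Derivation:
At Eta: gained [] -> total []
At Iota: gained ['G603Y', 'W120Q', 'M115I'] -> total ['G603Y', 'M115I', 'W120Q']
At Beta: gained ['V852W', 'I101S'] -> total ['G603Y', 'I101S', 'M115I', 'V852W', 'W120Q']
At Theta: gained ['R678T'] -> total ['G603Y', 'I101S', 'M115I', 'R678T', 'V852W', 'W120Q']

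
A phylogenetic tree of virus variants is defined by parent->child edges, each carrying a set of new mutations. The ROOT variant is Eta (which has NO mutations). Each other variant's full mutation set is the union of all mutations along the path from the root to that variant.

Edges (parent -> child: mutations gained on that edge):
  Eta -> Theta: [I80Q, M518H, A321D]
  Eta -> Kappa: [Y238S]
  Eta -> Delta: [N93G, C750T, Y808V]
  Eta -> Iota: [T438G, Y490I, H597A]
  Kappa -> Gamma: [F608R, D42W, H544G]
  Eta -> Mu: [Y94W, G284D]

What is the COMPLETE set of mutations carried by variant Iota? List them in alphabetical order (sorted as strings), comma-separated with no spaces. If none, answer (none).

At Eta: gained [] -> total []
At Iota: gained ['T438G', 'Y490I', 'H597A'] -> total ['H597A', 'T438G', 'Y490I']

Answer: H597A,T438G,Y490I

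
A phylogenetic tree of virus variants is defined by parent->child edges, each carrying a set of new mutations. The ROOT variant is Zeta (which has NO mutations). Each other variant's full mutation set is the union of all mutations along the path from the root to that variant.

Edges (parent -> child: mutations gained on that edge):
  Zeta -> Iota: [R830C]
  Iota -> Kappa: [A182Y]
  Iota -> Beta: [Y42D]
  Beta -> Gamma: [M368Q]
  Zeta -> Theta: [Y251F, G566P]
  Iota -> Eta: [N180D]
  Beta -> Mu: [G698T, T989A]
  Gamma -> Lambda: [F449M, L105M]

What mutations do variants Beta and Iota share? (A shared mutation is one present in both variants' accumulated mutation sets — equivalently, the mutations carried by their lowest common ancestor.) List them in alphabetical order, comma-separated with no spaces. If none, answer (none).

Accumulating mutations along path to Beta:
  At Zeta: gained [] -> total []
  At Iota: gained ['R830C'] -> total ['R830C']
  At Beta: gained ['Y42D'] -> total ['R830C', 'Y42D']
Mutations(Beta) = ['R830C', 'Y42D']
Accumulating mutations along path to Iota:
  At Zeta: gained [] -> total []
  At Iota: gained ['R830C'] -> total ['R830C']
Mutations(Iota) = ['R830C']
Intersection: ['R830C', 'Y42D'] ∩ ['R830C'] = ['R830C']

Answer: R830C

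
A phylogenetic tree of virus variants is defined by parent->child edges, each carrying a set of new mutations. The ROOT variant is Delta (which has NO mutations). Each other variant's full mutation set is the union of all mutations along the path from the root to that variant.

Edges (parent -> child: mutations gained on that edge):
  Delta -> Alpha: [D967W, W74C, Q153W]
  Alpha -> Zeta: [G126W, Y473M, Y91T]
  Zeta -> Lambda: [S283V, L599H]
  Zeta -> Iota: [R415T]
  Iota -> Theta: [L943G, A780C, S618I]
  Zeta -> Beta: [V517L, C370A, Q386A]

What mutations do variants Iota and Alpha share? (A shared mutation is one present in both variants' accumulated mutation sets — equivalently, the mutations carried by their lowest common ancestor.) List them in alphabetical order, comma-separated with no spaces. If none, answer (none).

Accumulating mutations along path to Iota:
  At Delta: gained [] -> total []
  At Alpha: gained ['D967W', 'W74C', 'Q153W'] -> total ['D967W', 'Q153W', 'W74C']
  At Zeta: gained ['G126W', 'Y473M', 'Y91T'] -> total ['D967W', 'G126W', 'Q153W', 'W74C', 'Y473M', 'Y91T']
  At Iota: gained ['R415T'] -> total ['D967W', 'G126W', 'Q153W', 'R415T', 'W74C', 'Y473M', 'Y91T']
Mutations(Iota) = ['D967W', 'G126W', 'Q153W', 'R415T', 'W74C', 'Y473M', 'Y91T']
Accumulating mutations along path to Alpha:
  At Delta: gained [] -> total []
  At Alpha: gained ['D967W', 'W74C', 'Q153W'] -> total ['D967W', 'Q153W', 'W74C']
Mutations(Alpha) = ['D967W', 'Q153W', 'W74C']
Intersection: ['D967W', 'G126W', 'Q153W', 'R415T', 'W74C', 'Y473M', 'Y91T'] ∩ ['D967W', 'Q153W', 'W74C'] = ['D967W', 'Q153W', 'W74C']

Answer: D967W,Q153W,W74C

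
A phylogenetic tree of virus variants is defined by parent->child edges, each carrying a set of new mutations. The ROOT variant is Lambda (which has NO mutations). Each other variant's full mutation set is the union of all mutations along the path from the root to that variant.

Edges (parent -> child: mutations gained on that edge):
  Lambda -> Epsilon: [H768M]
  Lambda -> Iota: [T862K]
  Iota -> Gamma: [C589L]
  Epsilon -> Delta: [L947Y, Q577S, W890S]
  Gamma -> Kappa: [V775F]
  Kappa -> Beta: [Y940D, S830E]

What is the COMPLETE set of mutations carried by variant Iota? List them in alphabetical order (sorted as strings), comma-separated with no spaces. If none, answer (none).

Answer: T862K

Derivation:
At Lambda: gained [] -> total []
At Iota: gained ['T862K'] -> total ['T862K']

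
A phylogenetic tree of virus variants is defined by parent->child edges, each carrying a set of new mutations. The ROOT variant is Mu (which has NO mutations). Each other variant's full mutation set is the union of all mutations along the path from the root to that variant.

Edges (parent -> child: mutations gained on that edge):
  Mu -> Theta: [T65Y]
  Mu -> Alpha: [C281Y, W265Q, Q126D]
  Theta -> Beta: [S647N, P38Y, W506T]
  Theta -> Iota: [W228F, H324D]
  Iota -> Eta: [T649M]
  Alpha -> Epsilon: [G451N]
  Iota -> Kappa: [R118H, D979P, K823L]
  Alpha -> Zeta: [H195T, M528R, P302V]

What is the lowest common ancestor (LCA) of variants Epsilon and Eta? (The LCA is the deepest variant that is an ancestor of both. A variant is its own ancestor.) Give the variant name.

Path from root to Epsilon: Mu -> Alpha -> Epsilon
  ancestors of Epsilon: {Mu, Alpha, Epsilon}
Path from root to Eta: Mu -> Theta -> Iota -> Eta
  ancestors of Eta: {Mu, Theta, Iota, Eta}
Common ancestors: {Mu}
Walk up from Eta: Eta (not in ancestors of Epsilon), Iota (not in ancestors of Epsilon), Theta (not in ancestors of Epsilon), Mu (in ancestors of Epsilon)
Deepest common ancestor (LCA) = Mu

Answer: Mu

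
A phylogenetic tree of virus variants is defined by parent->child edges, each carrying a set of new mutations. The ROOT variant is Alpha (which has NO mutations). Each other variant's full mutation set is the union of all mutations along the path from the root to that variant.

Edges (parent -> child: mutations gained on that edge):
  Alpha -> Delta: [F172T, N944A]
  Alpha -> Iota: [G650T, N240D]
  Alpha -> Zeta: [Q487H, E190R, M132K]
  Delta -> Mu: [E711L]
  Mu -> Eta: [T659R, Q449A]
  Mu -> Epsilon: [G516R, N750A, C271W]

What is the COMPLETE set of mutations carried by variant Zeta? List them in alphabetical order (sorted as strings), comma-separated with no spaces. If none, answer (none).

Answer: E190R,M132K,Q487H

Derivation:
At Alpha: gained [] -> total []
At Zeta: gained ['Q487H', 'E190R', 'M132K'] -> total ['E190R', 'M132K', 'Q487H']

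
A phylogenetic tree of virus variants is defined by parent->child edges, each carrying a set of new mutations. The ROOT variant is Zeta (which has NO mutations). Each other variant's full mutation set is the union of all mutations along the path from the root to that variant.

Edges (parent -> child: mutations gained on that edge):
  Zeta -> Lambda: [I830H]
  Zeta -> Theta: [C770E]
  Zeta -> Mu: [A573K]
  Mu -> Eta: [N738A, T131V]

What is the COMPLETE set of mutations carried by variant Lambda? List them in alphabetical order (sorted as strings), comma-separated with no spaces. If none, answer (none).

At Zeta: gained [] -> total []
At Lambda: gained ['I830H'] -> total ['I830H']

Answer: I830H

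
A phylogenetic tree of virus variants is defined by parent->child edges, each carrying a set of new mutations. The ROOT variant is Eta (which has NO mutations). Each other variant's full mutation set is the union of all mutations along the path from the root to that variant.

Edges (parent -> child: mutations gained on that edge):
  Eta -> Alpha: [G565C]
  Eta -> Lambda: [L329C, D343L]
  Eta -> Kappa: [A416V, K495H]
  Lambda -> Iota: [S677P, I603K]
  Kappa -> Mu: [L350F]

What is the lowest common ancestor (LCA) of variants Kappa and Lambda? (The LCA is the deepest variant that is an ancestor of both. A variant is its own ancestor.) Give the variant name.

Answer: Eta

Derivation:
Path from root to Kappa: Eta -> Kappa
  ancestors of Kappa: {Eta, Kappa}
Path from root to Lambda: Eta -> Lambda
  ancestors of Lambda: {Eta, Lambda}
Common ancestors: {Eta}
Walk up from Lambda: Lambda (not in ancestors of Kappa), Eta (in ancestors of Kappa)
Deepest common ancestor (LCA) = Eta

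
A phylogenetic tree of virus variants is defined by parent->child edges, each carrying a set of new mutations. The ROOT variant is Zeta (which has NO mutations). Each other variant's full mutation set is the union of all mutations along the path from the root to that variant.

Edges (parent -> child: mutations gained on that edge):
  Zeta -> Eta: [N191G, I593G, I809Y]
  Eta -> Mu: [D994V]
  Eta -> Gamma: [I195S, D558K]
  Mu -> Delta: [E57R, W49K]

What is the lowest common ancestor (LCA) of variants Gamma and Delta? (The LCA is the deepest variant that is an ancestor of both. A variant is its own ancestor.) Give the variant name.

Path from root to Gamma: Zeta -> Eta -> Gamma
  ancestors of Gamma: {Zeta, Eta, Gamma}
Path from root to Delta: Zeta -> Eta -> Mu -> Delta
  ancestors of Delta: {Zeta, Eta, Mu, Delta}
Common ancestors: {Zeta, Eta}
Walk up from Delta: Delta (not in ancestors of Gamma), Mu (not in ancestors of Gamma), Eta (in ancestors of Gamma), Zeta (in ancestors of Gamma)
Deepest common ancestor (LCA) = Eta

Answer: Eta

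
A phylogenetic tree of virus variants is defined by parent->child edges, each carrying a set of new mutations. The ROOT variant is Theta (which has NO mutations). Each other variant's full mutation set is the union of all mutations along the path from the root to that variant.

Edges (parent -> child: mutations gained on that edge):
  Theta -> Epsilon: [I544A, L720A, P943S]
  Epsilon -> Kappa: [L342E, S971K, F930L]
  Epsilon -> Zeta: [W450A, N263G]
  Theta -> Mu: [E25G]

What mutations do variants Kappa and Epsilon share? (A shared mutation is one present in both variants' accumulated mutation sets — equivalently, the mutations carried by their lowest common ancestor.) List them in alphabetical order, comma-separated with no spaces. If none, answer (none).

Accumulating mutations along path to Kappa:
  At Theta: gained [] -> total []
  At Epsilon: gained ['I544A', 'L720A', 'P943S'] -> total ['I544A', 'L720A', 'P943S']
  At Kappa: gained ['L342E', 'S971K', 'F930L'] -> total ['F930L', 'I544A', 'L342E', 'L720A', 'P943S', 'S971K']
Mutations(Kappa) = ['F930L', 'I544A', 'L342E', 'L720A', 'P943S', 'S971K']
Accumulating mutations along path to Epsilon:
  At Theta: gained [] -> total []
  At Epsilon: gained ['I544A', 'L720A', 'P943S'] -> total ['I544A', 'L720A', 'P943S']
Mutations(Epsilon) = ['I544A', 'L720A', 'P943S']
Intersection: ['F930L', 'I544A', 'L342E', 'L720A', 'P943S', 'S971K'] ∩ ['I544A', 'L720A', 'P943S'] = ['I544A', 'L720A', 'P943S']

Answer: I544A,L720A,P943S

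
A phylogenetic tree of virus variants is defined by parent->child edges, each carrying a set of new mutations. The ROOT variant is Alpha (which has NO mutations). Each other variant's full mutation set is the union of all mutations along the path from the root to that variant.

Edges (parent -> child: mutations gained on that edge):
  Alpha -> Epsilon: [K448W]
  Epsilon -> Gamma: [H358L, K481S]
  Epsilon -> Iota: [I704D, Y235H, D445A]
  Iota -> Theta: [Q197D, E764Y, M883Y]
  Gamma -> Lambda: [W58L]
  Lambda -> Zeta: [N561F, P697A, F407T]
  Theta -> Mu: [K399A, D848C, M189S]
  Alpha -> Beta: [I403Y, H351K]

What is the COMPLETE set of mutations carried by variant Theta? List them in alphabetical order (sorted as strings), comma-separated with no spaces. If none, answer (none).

Answer: D445A,E764Y,I704D,K448W,M883Y,Q197D,Y235H

Derivation:
At Alpha: gained [] -> total []
At Epsilon: gained ['K448W'] -> total ['K448W']
At Iota: gained ['I704D', 'Y235H', 'D445A'] -> total ['D445A', 'I704D', 'K448W', 'Y235H']
At Theta: gained ['Q197D', 'E764Y', 'M883Y'] -> total ['D445A', 'E764Y', 'I704D', 'K448W', 'M883Y', 'Q197D', 'Y235H']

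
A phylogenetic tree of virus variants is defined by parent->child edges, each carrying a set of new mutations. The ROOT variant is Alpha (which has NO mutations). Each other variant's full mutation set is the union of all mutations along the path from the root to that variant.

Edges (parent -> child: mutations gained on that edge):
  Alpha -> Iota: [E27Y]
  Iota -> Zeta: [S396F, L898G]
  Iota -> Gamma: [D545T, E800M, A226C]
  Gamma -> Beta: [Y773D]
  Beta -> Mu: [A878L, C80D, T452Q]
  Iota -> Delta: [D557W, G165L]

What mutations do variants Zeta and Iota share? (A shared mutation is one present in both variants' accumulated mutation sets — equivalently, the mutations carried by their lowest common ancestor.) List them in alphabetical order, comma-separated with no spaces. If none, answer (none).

Answer: E27Y

Derivation:
Accumulating mutations along path to Zeta:
  At Alpha: gained [] -> total []
  At Iota: gained ['E27Y'] -> total ['E27Y']
  At Zeta: gained ['S396F', 'L898G'] -> total ['E27Y', 'L898G', 'S396F']
Mutations(Zeta) = ['E27Y', 'L898G', 'S396F']
Accumulating mutations along path to Iota:
  At Alpha: gained [] -> total []
  At Iota: gained ['E27Y'] -> total ['E27Y']
Mutations(Iota) = ['E27Y']
Intersection: ['E27Y', 'L898G', 'S396F'] ∩ ['E27Y'] = ['E27Y']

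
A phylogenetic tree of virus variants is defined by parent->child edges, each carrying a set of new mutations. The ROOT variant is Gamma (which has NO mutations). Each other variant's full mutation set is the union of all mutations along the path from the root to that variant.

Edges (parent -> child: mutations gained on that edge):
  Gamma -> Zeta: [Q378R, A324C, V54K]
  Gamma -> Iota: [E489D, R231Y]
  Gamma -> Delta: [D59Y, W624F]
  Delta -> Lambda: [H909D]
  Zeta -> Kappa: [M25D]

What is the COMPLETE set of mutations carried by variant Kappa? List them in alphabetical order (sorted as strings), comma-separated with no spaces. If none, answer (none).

At Gamma: gained [] -> total []
At Zeta: gained ['Q378R', 'A324C', 'V54K'] -> total ['A324C', 'Q378R', 'V54K']
At Kappa: gained ['M25D'] -> total ['A324C', 'M25D', 'Q378R', 'V54K']

Answer: A324C,M25D,Q378R,V54K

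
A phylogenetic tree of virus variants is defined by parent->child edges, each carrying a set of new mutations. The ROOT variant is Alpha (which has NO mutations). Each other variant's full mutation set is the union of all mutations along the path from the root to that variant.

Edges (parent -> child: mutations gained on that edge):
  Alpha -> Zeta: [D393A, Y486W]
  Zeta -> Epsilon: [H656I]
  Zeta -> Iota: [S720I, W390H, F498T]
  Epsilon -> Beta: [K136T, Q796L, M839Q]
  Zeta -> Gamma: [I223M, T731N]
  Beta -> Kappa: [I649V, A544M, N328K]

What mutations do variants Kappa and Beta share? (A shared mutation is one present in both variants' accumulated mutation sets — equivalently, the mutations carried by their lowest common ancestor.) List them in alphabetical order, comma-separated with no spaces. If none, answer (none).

Answer: D393A,H656I,K136T,M839Q,Q796L,Y486W

Derivation:
Accumulating mutations along path to Kappa:
  At Alpha: gained [] -> total []
  At Zeta: gained ['D393A', 'Y486W'] -> total ['D393A', 'Y486W']
  At Epsilon: gained ['H656I'] -> total ['D393A', 'H656I', 'Y486W']
  At Beta: gained ['K136T', 'Q796L', 'M839Q'] -> total ['D393A', 'H656I', 'K136T', 'M839Q', 'Q796L', 'Y486W']
  At Kappa: gained ['I649V', 'A544M', 'N328K'] -> total ['A544M', 'D393A', 'H656I', 'I649V', 'K136T', 'M839Q', 'N328K', 'Q796L', 'Y486W']
Mutations(Kappa) = ['A544M', 'D393A', 'H656I', 'I649V', 'K136T', 'M839Q', 'N328K', 'Q796L', 'Y486W']
Accumulating mutations along path to Beta:
  At Alpha: gained [] -> total []
  At Zeta: gained ['D393A', 'Y486W'] -> total ['D393A', 'Y486W']
  At Epsilon: gained ['H656I'] -> total ['D393A', 'H656I', 'Y486W']
  At Beta: gained ['K136T', 'Q796L', 'M839Q'] -> total ['D393A', 'H656I', 'K136T', 'M839Q', 'Q796L', 'Y486W']
Mutations(Beta) = ['D393A', 'H656I', 'K136T', 'M839Q', 'Q796L', 'Y486W']
Intersection: ['A544M', 'D393A', 'H656I', 'I649V', 'K136T', 'M839Q', 'N328K', 'Q796L', 'Y486W'] ∩ ['D393A', 'H656I', 'K136T', 'M839Q', 'Q796L', 'Y486W'] = ['D393A', 'H656I', 'K136T', 'M839Q', 'Q796L', 'Y486W']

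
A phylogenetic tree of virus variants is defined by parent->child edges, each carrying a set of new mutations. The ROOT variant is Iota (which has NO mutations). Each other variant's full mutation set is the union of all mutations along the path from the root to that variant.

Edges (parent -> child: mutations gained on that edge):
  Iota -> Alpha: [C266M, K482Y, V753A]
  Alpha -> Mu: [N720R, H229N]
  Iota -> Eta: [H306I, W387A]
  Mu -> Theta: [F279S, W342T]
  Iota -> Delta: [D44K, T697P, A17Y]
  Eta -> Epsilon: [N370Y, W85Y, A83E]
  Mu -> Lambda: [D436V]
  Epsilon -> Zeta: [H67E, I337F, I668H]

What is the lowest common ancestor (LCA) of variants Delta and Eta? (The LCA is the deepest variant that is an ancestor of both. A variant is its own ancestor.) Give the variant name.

Answer: Iota

Derivation:
Path from root to Delta: Iota -> Delta
  ancestors of Delta: {Iota, Delta}
Path from root to Eta: Iota -> Eta
  ancestors of Eta: {Iota, Eta}
Common ancestors: {Iota}
Walk up from Eta: Eta (not in ancestors of Delta), Iota (in ancestors of Delta)
Deepest common ancestor (LCA) = Iota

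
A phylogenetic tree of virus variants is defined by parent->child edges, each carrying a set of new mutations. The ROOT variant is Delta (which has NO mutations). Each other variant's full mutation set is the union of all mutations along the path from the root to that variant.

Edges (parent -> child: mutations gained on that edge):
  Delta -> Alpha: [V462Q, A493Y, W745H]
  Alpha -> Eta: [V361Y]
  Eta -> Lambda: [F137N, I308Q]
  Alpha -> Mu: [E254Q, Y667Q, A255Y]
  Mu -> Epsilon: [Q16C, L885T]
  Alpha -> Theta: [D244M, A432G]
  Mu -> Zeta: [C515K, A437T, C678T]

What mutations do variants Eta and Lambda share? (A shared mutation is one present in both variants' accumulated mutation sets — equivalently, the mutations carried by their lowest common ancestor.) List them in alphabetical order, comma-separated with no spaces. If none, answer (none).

Answer: A493Y,V361Y,V462Q,W745H

Derivation:
Accumulating mutations along path to Eta:
  At Delta: gained [] -> total []
  At Alpha: gained ['V462Q', 'A493Y', 'W745H'] -> total ['A493Y', 'V462Q', 'W745H']
  At Eta: gained ['V361Y'] -> total ['A493Y', 'V361Y', 'V462Q', 'W745H']
Mutations(Eta) = ['A493Y', 'V361Y', 'V462Q', 'W745H']
Accumulating mutations along path to Lambda:
  At Delta: gained [] -> total []
  At Alpha: gained ['V462Q', 'A493Y', 'W745H'] -> total ['A493Y', 'V462Q', 'W745H']
  At Eta: gained ['V361Y'] -> total ['A493Y', 'V361Y', 'V462Q', 'W745H']
  At Lambda: gained ['F137N', 'I308Q'] -> total ['A493Y', 'F137N', 'I308Q', 'V361Y', 'V462Q', 'W745H']
Mutations(Lambda) = ['A493Y', 'F137N', 'I308Q', 'V361Y', 'V462Q', 'W745H']
Intersection: ['A493Y', 'V361Y', 'V462Q', 'W745H'] ∩ ['A493Y', 'F137N', 'I308Q', 'V361Y', 'V462Q', 'W745H'] = ['A493Y', 'V361Y', 'V462Q', 'W745H']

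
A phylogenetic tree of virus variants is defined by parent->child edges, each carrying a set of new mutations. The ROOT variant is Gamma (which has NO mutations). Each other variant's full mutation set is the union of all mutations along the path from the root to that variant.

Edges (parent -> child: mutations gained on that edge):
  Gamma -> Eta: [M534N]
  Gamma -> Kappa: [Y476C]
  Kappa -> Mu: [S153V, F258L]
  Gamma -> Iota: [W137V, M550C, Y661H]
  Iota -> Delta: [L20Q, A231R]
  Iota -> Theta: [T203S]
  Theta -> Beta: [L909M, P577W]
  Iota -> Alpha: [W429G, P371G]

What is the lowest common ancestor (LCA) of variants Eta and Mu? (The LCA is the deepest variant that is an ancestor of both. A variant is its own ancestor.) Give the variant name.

Answer: Gamma

Derivation:
Path from root to Eta: Gamma -> Eta
  ancestors of Eta: {Gamma, Eta}
Path from root to Mu: Gamma -> Kappa -> Mu
  ancestors of Mu: {Gamma, Kappa, Mu}
Common ancestors: {Gamma}
Walk up from Mu: Mu (not in ancestors of Eta), Kappa (not in ancestors of Eta), Gamma (in ancestors of Eta)
Deepest common ancestor (LCA) = Gamma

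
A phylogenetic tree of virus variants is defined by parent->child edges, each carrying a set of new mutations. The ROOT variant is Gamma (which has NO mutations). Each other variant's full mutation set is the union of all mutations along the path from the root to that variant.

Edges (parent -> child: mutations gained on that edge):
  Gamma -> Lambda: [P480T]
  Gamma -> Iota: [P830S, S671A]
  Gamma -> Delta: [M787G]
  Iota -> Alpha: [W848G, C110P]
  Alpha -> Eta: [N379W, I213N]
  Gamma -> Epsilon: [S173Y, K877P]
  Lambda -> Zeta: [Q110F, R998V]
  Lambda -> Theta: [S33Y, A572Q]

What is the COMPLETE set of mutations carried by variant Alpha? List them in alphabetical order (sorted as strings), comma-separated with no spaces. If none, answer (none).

At Gamma: gained [] -> total []
At Iota: gained ['P830S', 'S671A'] -> total ['P830S', 'S671A']
At Alpha: gained ['W848G', 'C110P'] -> total ['C110P', 'P830S', 'S671A', 'W848G']

Answer: C110P,P830S,S671A,W848G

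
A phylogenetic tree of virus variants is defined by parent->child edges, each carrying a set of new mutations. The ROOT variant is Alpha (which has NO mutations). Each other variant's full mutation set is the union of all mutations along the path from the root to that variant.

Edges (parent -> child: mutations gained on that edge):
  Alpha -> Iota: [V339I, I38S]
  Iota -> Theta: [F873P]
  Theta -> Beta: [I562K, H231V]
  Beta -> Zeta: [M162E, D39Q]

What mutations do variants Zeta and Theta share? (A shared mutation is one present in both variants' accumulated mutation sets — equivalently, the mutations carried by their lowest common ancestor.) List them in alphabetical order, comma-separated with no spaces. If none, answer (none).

Answer: F873P,I38S,V339I

Derivation:
Accumulating mutations along path to Zeta:
  At Alpha: gained [] -> total []
  At Iota: gained ['V339I', 'I38S'] -> total ['I38S', 'V339I']
  At Theta: gained ['F873P'] -> total ['F873P', 'I38S', 'V339I']
  At Beta: gained ['I562K', 'H231V'] -> total ['F873P', 'H231V', 'I38S', 'I562K', 'V339I']
  At Zeta: gained ['M162E', 'D39Q'] -> total ['D39Q', 'F873P', 'H231V', 'I38S', 'I562K', 'M162E', 'V339I']
Mutations(Zeta) = ['D39Q', 'F873P', 'H231V', 'I38S', 'I562K', 'M162E', 'V339I']
Accumulating mutations along path to Theta:
  At Alpha: gained [] -> total []
  At Iota: gained ['V339I', 'I38S'] -> total ['I38S', 'V339I']
  At Theta: gained ['F873P'] -> total ['F873P', 'I38S', 'V339I']
Mutations(Theta) = ['F873P', 'I38S', 'V339I']
Intersection: ['D39Q', 'F873P', 'H231V', 'I38S', 'I562K', 'M162E', 'V339I'] ∩ ['F873P', 'I38S', 'V339I'] = ['F873P', 'I38S', 'V339I']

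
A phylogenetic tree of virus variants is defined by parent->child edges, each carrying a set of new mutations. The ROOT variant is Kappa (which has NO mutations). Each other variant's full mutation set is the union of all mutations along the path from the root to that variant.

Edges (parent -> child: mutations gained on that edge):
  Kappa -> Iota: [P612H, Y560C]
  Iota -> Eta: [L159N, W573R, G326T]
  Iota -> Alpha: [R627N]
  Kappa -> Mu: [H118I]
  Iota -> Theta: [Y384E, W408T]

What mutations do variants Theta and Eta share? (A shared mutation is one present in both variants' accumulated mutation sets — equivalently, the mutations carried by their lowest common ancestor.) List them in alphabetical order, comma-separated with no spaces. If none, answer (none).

Answer: P612H,Y560C

Derivation:
Accumulating mutations along path to Theta:
  At Kappa: gained [] -> total []
  At Iota: gained ['P612H', 'Y560C'] -> total ['P612H', 'Y560C']
  At Theta: gained ['Y384E', 'W408T'] -> total ['P612H', 'W408T', 'Y384E', 'Y560C']
Mutations(Theta) = ['P612H', 'W408T', 'Y384E', 'Y560C']
Accumulating mutations along path to Eta:
  At Kappa: gained [] -> total []
  At Iota: gained ['P612H', 'Y560C'] -> total ['P612H', 'Y560C']
  At Eta: gained ['L159N', 'W573R', 'G326T'] -> total ['G326T', 'L159N', 'P612H', 'W573R', 'Y560C']
Mutations(Eta) = ['G326T', 'L159N', 'P612H', 'W573R', 'Y560C']
Intersection: ['P612H', 'W408T', 'Y384E', 'Y560C'] ∩ ['G326T', 'L159N', 'P612H', 'W573R', 'Y560C'] = ['P612H', 'Y560C']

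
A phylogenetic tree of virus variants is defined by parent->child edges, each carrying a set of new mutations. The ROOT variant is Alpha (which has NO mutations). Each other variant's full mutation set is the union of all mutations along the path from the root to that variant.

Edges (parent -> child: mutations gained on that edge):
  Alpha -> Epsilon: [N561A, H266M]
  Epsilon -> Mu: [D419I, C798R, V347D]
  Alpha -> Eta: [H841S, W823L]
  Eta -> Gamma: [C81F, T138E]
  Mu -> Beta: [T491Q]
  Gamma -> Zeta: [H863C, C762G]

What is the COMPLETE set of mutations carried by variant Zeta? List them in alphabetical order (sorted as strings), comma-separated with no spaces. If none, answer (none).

At Alpha: gained [] -> total []
At Eta: gained ['H841S', 'W823L'] -> total ['H841S', 'W823L']
At Gamma: gained ['C81F', 'T138E'] -> total ['C81F', 'H841S', 'T138E', 'W823L']
At Zeta: gained ['H863C', 'C762G'] -> total ['C762G', 'C81F', 'H841S', 'H863C', 'T138E', 'W823L']

Answer: C762G,C81F,H841S,H863C,T138E,W823L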